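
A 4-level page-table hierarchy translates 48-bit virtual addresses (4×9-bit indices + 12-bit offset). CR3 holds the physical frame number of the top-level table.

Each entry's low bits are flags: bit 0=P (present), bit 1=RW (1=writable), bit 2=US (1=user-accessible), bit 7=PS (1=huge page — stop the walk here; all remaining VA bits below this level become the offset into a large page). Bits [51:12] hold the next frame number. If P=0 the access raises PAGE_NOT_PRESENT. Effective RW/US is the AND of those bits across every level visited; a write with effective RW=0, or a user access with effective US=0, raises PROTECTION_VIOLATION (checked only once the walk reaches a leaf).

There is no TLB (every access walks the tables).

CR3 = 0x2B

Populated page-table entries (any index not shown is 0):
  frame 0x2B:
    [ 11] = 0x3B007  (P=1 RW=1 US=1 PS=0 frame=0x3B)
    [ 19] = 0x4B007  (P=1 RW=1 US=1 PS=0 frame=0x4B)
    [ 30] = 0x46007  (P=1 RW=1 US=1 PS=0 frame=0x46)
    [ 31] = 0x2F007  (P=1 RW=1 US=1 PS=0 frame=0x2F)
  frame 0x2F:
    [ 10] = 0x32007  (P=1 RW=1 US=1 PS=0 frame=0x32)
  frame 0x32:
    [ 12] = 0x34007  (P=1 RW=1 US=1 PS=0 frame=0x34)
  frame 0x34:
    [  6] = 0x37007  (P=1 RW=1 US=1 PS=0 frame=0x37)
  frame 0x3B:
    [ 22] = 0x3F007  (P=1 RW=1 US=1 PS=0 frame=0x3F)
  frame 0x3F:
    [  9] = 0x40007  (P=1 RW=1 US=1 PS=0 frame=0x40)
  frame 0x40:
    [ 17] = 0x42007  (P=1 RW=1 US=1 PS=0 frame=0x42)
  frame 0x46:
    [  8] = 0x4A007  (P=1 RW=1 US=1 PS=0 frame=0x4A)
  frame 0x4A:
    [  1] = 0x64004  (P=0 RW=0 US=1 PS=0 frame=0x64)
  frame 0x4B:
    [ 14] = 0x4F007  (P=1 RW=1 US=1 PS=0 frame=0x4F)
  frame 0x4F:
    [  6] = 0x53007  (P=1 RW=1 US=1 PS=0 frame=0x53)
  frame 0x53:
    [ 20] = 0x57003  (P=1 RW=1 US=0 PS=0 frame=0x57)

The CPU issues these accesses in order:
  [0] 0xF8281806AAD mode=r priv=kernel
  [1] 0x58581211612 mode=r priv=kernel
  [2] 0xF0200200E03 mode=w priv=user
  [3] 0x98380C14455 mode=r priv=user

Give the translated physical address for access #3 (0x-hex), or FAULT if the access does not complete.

Per-access translation:
#0 VA=0xF8281806AAD (r,kernel):
  L0: frame=0x2B idx=31 entry=0x2F007 [P=1 RW=1 US=1 PS=0]
  L1: frame=0x2F idx=10 entry=0x32007 [P=1 RW=1 US=1 PS=0]
  L2: frame=0x32 idx=12 entry=0x34007 [P=1 RW=1 US=1 PS=0]
  L3: frame=0x34 idx=6 entry=0x37007 [P=1 RW=1 US=1 PS=0]
  ✓ 0x37AAD  — 4 lookups
#1 VA=0x58581211612 (r,kernel):
  L0: frame=0x2B idx=11 entry=0x3B007 [P=1 RW=1 US=1 PS=0]
  L1: frame=0x3B idx=22 entry=0x3F007 [P=1 RW=1 US=1 PS=0]
  L2: frame=0x3F idx=9 entry=0x40007 [P=1 RW=1 US=1 PS=0]
  L3: frame=0x40 idx=17 entry=0x42007 [P=1 RW=1 US=1 PS=0]
  ✓ 0x42612  — 4 lookups
#2 VA=0xF0200200E03 (w,user):
  L0: frame=0x2B idx=30 entry=0x46007 [P=1 RW=1 US=1 PS=0]
  L1: frame=0x46 idx=8 entry=0x4A007 [P=1 RW=1 US=1 PS=0]
  L2: frame=0x4A idx=1 entry=0x64004 [P=0 RW=0 US=1 PS=0]
  ⇒ fault: PAGE_NOT_PRESENT  — 3 lookups
#3 VA=0x98380C14455 (r,user):
  L0: frame=0x2B idx=19 entry=0x4B007 [P=1 RW=1 US=1 PS=0]
  L1: frame=0x4B idx=14 entry=0x4F007 [P=1 RW=1 US=1 PS=0]
  L2: frame=0x4F idx=6 entry=0x53007 [P=1 RW=1 US=1 PS=0]
  L3: frame=0x53 idx=20 entry=0x57003 [P=1 RW=1 US=0 PS=0]
  ⇒ fault: PROTECTION_VIOLATION  — 4 lookups

Access #3 PA: FAULT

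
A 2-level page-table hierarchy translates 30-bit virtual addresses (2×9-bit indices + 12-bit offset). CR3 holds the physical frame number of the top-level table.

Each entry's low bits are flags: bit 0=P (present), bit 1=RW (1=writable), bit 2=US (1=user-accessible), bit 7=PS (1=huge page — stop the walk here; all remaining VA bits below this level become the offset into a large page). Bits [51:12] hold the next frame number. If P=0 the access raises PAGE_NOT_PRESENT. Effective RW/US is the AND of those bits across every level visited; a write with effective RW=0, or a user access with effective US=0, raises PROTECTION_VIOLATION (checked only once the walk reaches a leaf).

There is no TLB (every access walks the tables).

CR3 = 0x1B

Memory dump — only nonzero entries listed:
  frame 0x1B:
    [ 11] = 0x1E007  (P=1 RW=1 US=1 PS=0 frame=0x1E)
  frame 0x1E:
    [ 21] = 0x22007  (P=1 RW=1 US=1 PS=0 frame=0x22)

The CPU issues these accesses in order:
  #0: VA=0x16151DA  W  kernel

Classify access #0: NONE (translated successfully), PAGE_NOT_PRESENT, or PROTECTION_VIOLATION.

Per-access translation:
#0 VA=0x16151DA (w,kernel):
  L0 @0x1B[11] → 0x1E007  P=1,RW=1,US=1,PS=0
  L1 @0x1E[21] → 0x22007  P=1,RW=1,US=1,PS=0
  ⇒ phys 0x221DA  [2 reads]

Access #0 fault: NONE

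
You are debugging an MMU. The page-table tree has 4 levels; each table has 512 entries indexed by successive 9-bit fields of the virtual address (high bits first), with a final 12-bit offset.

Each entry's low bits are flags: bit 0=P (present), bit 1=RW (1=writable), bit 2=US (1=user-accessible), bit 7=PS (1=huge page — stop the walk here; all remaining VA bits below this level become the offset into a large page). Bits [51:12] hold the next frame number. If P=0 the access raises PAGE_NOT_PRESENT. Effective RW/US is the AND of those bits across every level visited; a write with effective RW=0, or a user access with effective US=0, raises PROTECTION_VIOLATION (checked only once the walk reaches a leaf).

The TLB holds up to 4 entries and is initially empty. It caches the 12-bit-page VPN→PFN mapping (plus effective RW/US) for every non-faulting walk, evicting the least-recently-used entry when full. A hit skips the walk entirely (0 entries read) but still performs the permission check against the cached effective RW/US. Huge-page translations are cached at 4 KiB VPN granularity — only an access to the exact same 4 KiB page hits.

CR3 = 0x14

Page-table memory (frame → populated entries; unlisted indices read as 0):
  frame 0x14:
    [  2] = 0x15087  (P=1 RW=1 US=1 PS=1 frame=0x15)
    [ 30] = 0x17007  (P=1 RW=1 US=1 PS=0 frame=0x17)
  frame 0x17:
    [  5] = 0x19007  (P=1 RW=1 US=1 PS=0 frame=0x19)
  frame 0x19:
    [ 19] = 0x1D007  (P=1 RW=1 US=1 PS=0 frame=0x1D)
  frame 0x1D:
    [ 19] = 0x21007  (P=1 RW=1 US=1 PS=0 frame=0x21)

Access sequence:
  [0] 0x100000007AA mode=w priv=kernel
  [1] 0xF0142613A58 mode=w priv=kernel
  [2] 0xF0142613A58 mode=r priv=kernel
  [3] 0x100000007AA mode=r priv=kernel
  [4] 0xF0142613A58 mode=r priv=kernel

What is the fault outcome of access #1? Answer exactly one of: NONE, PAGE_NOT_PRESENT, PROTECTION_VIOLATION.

Per-access translation:
#0 VA=0x100000007AA (w,kernel):
  L0: frame=0x14 idx=2 entry=0x15087 [P=1 RW=1 US=1 PS=1]
  ✓ 0x157AA (huge @L0)  — 1 lookups
#1 VA=0xF0142613A58 (w,kernel):
  L0: frame=0x14 idx=30 entry=0x17007 [P=1 RW=1 US=1 PS=0]
  L1: frame=0x17 idx=5 entry=0x19007 [P=1 RW=1 US=1 PS=0]
  L2: frame=0x19 idx=19 entry=0x1D007 [P=1 RW=1 US=1 PS=0]
  L3: frame=0x1D idx=19 entry=0x21007 [P=1 RW=1 US=1 PS=0]
  ✓ 0x21A58  — 4 lookups
#2 VA=0xF0142613A58 (r,kernel):
  TLB hit vpn=0xF0142613 → PA=0x21A58
#3 VA=0x100000007AA (r,kernel):
  TLB hit vpn=0x10000000 → PA=0x157AA
#4 VA=0xF0142613A58 (r,kernel):
  TLB hit vpn=0xF0142613 → PA=0x21A58

Access #1 fault: NONE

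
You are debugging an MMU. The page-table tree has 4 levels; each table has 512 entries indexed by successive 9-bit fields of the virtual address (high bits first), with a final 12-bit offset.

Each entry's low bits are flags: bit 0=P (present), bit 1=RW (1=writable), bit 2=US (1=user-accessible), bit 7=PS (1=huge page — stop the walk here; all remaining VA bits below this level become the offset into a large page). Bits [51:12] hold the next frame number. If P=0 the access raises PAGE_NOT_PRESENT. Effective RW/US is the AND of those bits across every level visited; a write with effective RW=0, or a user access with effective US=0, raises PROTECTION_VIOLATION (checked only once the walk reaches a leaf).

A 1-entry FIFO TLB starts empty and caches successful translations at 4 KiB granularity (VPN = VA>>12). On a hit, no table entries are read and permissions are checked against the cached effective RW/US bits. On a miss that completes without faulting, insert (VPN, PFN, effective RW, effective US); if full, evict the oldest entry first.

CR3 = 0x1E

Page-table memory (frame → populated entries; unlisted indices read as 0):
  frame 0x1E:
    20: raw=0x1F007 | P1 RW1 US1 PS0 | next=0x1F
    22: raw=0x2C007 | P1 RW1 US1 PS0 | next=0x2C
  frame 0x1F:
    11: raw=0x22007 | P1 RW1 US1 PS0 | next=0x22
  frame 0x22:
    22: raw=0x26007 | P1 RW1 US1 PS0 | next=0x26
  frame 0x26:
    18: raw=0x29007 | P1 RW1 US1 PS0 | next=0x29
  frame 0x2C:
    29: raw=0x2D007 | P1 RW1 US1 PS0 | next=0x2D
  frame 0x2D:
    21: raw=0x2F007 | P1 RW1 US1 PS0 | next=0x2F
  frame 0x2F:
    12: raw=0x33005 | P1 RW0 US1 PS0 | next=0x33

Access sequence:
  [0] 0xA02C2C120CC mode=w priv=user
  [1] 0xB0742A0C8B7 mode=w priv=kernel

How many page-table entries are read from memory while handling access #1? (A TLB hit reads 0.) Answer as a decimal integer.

Walk each access:
#0 VA=0xA02C2C120CC (w,user):
  lvl0: tbl 0x1E, slot 20 ⇒ 0x1F007 (P1/RW1/US1/PS0)
  lvl1: tbl 0x1F, slot 11 ⇒ 0x22007 (P1/RW1/US1/PS0)
  lvl2: tbl 0x22, slot 22 ⇒ 0x26007 (P1/RW1/US1/PS0)
  lvl3: tbl 0x26, slot 18 ⇒ 0x29007 (P1/RW1/US1/PS0)
  ✓ 0x290CC  — 4 lookups
#1 VA=0xB0742A0C8B7 (w,kernel):
  lvl0: tbl 0x1E, slot 22 ⇒ 0x2C007 (P1/RW1/US1/PS0)
  lvl1: tbl 0x2C, slot 29 ⇒ 0x2D007 (P1/RW1/US1/PS0)
  lvl2: tbl 0x2D, slot 21 ⇒ 0x2F007 (P1/RW1/US1/PS0)
  lvl3: tbl 0x2F, slot 12 ⇒ 0x33005 (P1/RW0/US1/PS0)
  ✗ PROTECTION_VIOLATION  [4 reads]

Entries read for #1: 4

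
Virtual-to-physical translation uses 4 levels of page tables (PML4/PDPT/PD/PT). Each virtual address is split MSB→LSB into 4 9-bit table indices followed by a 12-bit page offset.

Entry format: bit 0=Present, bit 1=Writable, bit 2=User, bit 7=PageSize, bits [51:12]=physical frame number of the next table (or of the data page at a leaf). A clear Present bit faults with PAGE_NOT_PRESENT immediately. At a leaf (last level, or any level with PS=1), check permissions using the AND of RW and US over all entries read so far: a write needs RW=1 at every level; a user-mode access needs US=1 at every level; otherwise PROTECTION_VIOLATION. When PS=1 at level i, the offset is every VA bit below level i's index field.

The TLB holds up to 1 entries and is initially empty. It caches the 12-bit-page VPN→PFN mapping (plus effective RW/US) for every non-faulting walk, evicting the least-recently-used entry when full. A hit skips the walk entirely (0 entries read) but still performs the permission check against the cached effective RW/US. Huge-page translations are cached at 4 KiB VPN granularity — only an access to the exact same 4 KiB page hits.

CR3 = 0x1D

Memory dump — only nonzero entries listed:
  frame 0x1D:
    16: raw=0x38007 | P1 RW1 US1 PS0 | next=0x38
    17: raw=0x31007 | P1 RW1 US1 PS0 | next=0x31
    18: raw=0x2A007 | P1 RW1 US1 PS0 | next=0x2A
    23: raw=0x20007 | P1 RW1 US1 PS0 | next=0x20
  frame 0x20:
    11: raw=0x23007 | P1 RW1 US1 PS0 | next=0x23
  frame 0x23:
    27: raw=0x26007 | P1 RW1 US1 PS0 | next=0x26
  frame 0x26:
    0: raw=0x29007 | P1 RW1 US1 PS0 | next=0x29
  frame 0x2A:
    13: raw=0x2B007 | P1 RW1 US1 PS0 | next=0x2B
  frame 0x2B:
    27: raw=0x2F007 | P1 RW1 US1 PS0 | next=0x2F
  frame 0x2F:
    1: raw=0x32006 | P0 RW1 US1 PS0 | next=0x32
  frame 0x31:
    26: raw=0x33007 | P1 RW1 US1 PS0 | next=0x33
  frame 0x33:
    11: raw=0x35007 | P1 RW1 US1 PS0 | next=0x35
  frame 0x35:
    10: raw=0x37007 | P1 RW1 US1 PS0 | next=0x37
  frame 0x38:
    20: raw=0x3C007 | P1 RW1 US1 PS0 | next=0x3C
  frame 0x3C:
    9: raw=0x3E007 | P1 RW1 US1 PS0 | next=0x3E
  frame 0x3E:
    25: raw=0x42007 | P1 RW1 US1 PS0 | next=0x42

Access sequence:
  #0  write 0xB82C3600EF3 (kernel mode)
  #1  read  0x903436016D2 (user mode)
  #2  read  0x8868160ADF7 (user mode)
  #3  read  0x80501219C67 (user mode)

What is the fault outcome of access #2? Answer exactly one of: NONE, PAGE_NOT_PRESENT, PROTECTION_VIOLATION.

Trace:
#0 VA=0xB82C3600EF3 (w,kernel):
  [0] read 0x1D idx=23: raw=0x20007 flags P=1 W=1 U=1 S=0
  [1] read 0x20 idx=11: raw=0x23007 flags P=1 W=1 U=1 S=0
  [2] read 0x23 idx=27: raw=0x26007 flags P=1 W=1 U=1 S=0
  [3] read 0x26 idx=0: raw=0x29007 flags P=1 W=1 U=1 S=0
  ✓ 0x29EF3  — 4 lookups
#1 VA=0x903436016D2 (r,user):
  [0] read 0x1D idx=18: raw=0x2A007 flags P=1 W=1 U=1 S=0
  [1] read 0x2A idx=13: raw=0x2B007 flags P=1 W=1 U=1 S=0
  [2] read 0x2B idx=27: raw=0x2F007 flags P=1 W=1 U=1 S=0
  [3] read 0x2F idx=1: raw=0x32006 flags P=0 W=1 U=1 S=0
  ⇒ fault: PAGE_NOT_PRESENT  — 4 lookups
#2 VA=0x8868160ADF7 (r,user):
  [0] read 0x1D idx=17: raw=0x31007 flags P=1 W=1 U=1 S=0
  [1] read 0x31 idx=26: raw=0x33007 flags P=1 W=1 U=1 S=0
  [2] read 0x33 idx=11: raw=0x35007 flags P=1 W=1 U=1 S=0
  [3] read 0x35 idx=10: raw=0x37007 flags P=1 W=1 U=1 S=0
  ✓ 0x37DF7  — 4 lookups
#3 VA=0x80501219C67 (r,user):
  [0] read 0x1D idx=16: raw=0x38007 flags P=1 W=1 U=1 S=0
  [1] read 0x38 idx=20: raw=0x3C007 flags P=1 W=1 U=1 S=0
  [2] read 0x3C idx=9: raw=0x3E007 flags P=1 W=1 U=1 S=0
  [3] read 0x3E idx=25: raw=0x42007 flags P=1 W=1 U=1 S=0
  ✓ 0x42C67  — 4 lookups

Access #2 fault: NONE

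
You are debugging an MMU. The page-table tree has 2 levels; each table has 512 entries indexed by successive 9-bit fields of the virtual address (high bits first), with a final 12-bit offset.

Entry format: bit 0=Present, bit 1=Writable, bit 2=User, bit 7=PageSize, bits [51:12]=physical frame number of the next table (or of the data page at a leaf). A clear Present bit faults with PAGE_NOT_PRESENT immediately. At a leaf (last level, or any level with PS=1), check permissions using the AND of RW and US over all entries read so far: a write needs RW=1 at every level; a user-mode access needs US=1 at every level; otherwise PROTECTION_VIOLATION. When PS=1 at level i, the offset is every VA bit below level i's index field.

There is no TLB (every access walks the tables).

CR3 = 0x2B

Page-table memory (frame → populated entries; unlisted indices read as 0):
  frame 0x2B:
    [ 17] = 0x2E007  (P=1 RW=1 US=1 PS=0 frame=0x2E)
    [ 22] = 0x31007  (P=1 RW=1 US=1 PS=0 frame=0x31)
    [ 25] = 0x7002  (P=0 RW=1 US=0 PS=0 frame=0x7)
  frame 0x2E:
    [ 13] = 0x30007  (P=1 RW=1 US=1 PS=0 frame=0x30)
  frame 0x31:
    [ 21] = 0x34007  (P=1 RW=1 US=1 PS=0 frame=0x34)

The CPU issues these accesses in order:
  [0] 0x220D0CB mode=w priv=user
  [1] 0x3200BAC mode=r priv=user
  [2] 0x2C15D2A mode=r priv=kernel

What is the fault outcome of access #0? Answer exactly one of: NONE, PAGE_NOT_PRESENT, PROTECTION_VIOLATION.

Walk each access:
#0 VA=0x220D0CB (w,user):
  L0: frame=0x2B idx=17 entry=0x2E007 [P=1 RW=1 US=1 PS=0]
  L1: frame=0x2E idx=13 entry=0x30007 [P=1 RW=1 US=1 PS=0]
  ✓ 0x300CB  — 2 lookups
#1 VA=0x3200BAC (r,user):
  L0: frame=0x2B idx=25 entry=0x7002 [P=0 RW=1 US=0 PS=0]
  ⇒ fault: PAGE_NOT_PRESENT  — 1 lookups
#2 VA=0x2C15D2A (r,kernel):
  L0: frame=0x2B idx=22 entry=0x31007 [P=1 RW=1 US=1 PS=0]
  L1: frame=0x31 idx=21 entry=0x34007 [P=1 RW=1 US=1 PS=0]
  ✓ 0x34D2A  — 2 lookups

Access #0 fault: NONE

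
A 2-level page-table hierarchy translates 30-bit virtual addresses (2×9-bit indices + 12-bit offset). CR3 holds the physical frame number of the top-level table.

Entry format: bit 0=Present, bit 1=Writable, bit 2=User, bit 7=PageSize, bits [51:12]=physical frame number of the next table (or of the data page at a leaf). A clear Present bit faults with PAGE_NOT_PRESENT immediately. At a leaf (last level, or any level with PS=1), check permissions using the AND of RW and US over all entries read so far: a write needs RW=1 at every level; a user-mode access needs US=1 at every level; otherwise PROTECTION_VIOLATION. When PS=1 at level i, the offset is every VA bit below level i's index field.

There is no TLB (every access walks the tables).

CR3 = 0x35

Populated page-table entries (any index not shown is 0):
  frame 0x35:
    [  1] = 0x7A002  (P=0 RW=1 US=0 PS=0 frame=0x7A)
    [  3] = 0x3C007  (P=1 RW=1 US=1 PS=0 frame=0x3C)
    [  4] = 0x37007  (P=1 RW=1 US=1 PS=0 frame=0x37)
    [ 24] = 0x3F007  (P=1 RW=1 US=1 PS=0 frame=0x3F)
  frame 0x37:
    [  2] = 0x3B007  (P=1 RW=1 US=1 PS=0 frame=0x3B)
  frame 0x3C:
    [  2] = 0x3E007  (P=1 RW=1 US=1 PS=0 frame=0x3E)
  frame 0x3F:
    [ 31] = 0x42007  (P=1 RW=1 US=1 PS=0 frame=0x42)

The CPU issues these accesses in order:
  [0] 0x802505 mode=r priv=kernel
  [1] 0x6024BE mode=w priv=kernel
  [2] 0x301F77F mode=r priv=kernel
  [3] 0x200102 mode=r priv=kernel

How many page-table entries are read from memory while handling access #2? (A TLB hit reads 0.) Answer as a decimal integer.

Per-access translation:
#0 VA=0x802505 (r,kernel):
  L0: frame=0x35 idx=4 entry=0x37007 [P=1 RW=1 US=1 PS=0]
  L1: frame=0x37 idx=2 entry=0x3B007 [P=1 RW=1 US=1 PS=0]
  ✓ 0x3B505  — 2 lookups
#1 VA=0x6024BE (w,kernel):
  L0: frame=0x35 idx=3 entry=0x3C007 [P=1 RW=1 US=1 PS=0]
  L1: frame=0x3C idx=2 entry=0x3E007 [P=1 RW=1 US=1 PS=0]
  ✓ 0x3E4BE  — 2 lookups
#2 VA=0x301F77F (r,kernel):
  L0: frame=0x35 idx=24 entry=0x3F007 [P=1 RW=1 US=1 PS=0]
  L1: frame=0x3F idx=31 entry=0x42007 [P=1 RW=1 US=1 PS=0]
  ✓ 0x4277F  — 2 lookups
#3 VA=0x200102 (r,kernel):
  L0: frame=0x35 idx=1 entry=0x7A002 [P=0 RW=1 US=0 PS=0]
  ⇒ fault: PAGE_NOT_PRESENT  — 1 lookups

Entries read for #2: 2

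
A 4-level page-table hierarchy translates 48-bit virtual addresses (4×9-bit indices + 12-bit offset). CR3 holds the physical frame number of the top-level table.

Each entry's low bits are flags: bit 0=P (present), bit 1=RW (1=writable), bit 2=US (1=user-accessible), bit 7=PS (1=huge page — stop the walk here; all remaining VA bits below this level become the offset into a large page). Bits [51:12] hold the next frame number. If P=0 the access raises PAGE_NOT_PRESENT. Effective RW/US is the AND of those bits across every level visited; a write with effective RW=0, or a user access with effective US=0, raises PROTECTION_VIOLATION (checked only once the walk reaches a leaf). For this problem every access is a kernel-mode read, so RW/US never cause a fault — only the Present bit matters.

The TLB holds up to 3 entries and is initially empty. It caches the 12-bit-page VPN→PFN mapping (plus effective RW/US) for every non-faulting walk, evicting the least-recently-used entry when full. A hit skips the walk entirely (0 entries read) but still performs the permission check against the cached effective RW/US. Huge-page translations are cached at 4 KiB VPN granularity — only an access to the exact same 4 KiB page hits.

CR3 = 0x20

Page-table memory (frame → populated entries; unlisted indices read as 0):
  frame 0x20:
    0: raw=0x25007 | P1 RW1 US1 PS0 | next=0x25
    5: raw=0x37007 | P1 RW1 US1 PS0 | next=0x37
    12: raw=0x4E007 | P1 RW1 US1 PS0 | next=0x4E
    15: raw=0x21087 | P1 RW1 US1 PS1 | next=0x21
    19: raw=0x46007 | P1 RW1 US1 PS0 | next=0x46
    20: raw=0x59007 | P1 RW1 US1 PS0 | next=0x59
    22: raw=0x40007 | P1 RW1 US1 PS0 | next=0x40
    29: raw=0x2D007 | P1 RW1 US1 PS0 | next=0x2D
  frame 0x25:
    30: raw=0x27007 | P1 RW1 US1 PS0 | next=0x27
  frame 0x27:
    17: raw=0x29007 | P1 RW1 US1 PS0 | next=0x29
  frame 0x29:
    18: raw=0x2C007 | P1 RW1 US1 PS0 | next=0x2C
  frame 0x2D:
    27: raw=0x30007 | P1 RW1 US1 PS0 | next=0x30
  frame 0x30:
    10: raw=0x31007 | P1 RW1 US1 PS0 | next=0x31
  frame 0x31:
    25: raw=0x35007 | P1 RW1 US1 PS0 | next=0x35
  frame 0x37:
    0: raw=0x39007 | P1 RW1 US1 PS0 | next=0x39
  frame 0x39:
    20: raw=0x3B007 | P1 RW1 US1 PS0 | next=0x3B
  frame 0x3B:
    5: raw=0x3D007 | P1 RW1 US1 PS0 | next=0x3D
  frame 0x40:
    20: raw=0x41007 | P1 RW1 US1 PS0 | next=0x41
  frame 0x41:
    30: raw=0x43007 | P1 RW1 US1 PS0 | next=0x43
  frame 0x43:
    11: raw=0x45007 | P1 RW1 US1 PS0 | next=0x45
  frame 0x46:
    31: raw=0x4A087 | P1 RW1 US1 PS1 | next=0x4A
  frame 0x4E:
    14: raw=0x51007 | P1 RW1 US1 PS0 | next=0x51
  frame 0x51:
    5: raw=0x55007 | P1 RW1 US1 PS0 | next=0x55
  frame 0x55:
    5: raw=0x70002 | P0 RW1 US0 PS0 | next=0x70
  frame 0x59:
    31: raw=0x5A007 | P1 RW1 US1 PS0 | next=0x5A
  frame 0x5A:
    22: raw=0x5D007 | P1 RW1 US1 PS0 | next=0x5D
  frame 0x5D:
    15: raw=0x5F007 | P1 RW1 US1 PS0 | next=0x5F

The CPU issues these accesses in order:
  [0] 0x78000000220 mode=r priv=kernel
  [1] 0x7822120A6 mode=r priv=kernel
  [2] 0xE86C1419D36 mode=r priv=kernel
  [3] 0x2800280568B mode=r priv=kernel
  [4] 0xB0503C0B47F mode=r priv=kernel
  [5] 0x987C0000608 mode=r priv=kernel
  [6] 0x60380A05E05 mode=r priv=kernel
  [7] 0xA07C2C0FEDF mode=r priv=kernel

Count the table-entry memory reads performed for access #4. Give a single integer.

Trace:
#0 VA=0x78000000220 (r,kernel):
  L0: frame=0x20 idx=15 entry=0x21087 [P=1 RW=1 US=1 PS=1]
  → PA=0x21220 (huge @L0)  (1 entries read)
#1 VA=0x7822120A6 (r,kernel):
  L0: frame=0x20 idx=0 entry=0x25007 [P=1 RW=1 US=1 PS=0]
  L1: frame=0x25 idx=30 entry=0x27007 [P=1 RW=1 US=1 PS=0]
  L2: frame=0x27 idx=17 entry=0x29007 [P=1 RW=1 US=1 PS=0]
  L3: frame=0x29 idx=18 entry=0x2C007 [P=1 RW=1 US=1 PS=0]
  → PA=0x2C0A6  (4 entries read)
#2 VA=0xE86C1419D36 (r,kernel):
  L0: frame=0x20 idx=29 entry=0x2D007 [P=1 RW=1 US=1 PS=0]
  L1: frame=0x2D idx=27 entry=0x30007 [P=1 RW=1 US=1 PS=0]
  L2: frame=0x30 idx=10 entry=0x31007 [P=1 RW=1 US=1 PS=0]
  L3: frame=0x31 idx=25 entry=0x35007 [P=1 RW=1 US=1 PS=0]
  → PA=0x35D36  (4 entries read)
#3 VA=0x2800280568B (r,kernel):
  L0: frame=0x20 idx=5 entry=0x37007 [P=1 RW=1 US=1 PS=0]
  L1: frame=0x37 idx=0 entry=0x39007 [P=1 RW=1 US=1 PS=0]
  L2: frame=0x39 idx=20 entry=0x3B007 [P=1 RW=1 US=1 PS=0]
  L3: frame=0x3B idx=5 entry=0x3D007 [P=1 RW=1 US=1 PS=0]
  → PA=0x3D68B  (4 entries read)
#4 VA=0xB0503C0B47F (r,kernel):
  L0: frame=0x20 idx=22 entry=0x40007 [P=1 RW=1 US=1 PS=0]
  L1: frame=0x40 idx=20 entry=0x41007 [P=1 RW=1 US=1 PS=0]
  L2: frame=0x41 idx=30 entry=0x43007 [P=1 RW=1 US=1 PS=0]
  L3: frame=0x43 idx=11 entry=0x45007 [P=1 RW=1 US=1 PS=0]
  → PA=0x4547F  (4 entries read)
#5 VA=0x987C0000608 (r,kernel):
  L0: frame=0x20 idx=19 entry=0x46007 [P=1 RW=1 US=1 PS=0]
  L1: frame=0x46 idx=31 entry=0x4A087 [P=1 RW=1 US=1 PS=1]
  → PA=0x4A608 (huge @L1)  (2 entries read)
#6 VA=0x60380A05E05 (r,kernel):
  L0: frame=0x20 idx=12 entry=0x4E007 [P=1 RW=1 US=1 PS=0]
  L1: frame=0x4E idx=14 entry=0x51007 [P=1 RW=1 US=1 PS=0]
  L2: frame=0x51 idx=5 entry=0x55007 [P=1 RW=1 US=1 PS=0]
  L3: frame=0x55 idx=5 entry=0x70002 [P=0 RW=1 US=0 PS=0]
  ⇒ fault: PAGE_NOT_PRESENT  — 4 lookups
#7 VA=0xA07C2C0FEDF (r,kernel):
  L0: frame=0x20 idx=20 entry=0x59007 [P=1 RW=1 US=1 PS=0]
  L1: frame=0x59 idx=31 entry=0x5A007 [P=1 RW=1 US=1 PS=0]
  L2: frame=0x5A idx=22 entry=0x5D007 [P=1 RW=1 US=1 PS=0]
  L3: frame=0x5D idx=15 entry=0x5F007 [P=1 RW=1 US=1 PS=0]
  → PA=0x5FEDF  (4 entries read)

Entries read for #4: 4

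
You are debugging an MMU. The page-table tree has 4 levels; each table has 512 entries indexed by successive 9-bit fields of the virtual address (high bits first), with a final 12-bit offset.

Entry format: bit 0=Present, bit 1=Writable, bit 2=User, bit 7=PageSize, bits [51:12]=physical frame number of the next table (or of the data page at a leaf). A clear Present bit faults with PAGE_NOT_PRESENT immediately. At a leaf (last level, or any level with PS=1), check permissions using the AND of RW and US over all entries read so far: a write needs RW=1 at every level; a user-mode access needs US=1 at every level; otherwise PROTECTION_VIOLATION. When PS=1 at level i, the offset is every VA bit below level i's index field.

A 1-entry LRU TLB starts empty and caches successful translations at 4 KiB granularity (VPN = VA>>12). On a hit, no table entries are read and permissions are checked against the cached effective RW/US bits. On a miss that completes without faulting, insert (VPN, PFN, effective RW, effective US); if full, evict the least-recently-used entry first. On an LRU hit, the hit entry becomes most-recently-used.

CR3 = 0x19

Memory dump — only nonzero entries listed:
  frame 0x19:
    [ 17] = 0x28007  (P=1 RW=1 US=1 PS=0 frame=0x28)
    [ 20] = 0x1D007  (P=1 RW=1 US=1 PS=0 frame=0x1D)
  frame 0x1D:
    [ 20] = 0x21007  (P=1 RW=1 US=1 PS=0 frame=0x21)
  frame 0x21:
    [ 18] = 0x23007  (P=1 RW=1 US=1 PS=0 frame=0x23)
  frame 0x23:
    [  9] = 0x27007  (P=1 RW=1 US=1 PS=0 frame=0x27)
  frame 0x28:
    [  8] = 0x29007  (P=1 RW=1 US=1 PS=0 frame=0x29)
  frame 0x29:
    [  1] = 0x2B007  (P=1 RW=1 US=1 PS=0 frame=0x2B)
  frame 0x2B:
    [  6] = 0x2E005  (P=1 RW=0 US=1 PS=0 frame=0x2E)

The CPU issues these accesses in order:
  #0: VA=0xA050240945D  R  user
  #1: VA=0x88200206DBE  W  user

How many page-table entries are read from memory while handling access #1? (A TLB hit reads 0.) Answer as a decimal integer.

Per-access translation:
#0 VA=0xA050240945D (r,user):
  lvl0: tbl 0x19, slot 20 ⇒ 0x1D007 (P1/RW1/US1/PS0)
  lvl1: tbl 0x1D, slot 20 ⇒ 0x21007 (P1/RW1/US1/PS0)
  lvl2: tbl 0x21, slot 18 ⇒ 0x23007 (P1/RW1/US1/PS0)
  lvl3: tbl 0x23, slot 9 ⇒ 0x27007 (P1/RW1/US1/PS0)
  ✓ 0x2745D  — 4 lookups
#1 VA=0x88200206DBE (w,user):
  lvl0: tbl 0x19, slot 17 ⇒ 0x28007 (P1/RW1/US1/PS0)
  lvl1: tbl 0x28, slot 8 ⇒ 0x29007 (P1/RW1/US1/PS0)
  lvl2: tbl 0x29, slot 1 ⇒ 0x2B007 (P1/RW1/US1/PS0)
  lvl3: tbl 0x2B, slot 6 ⇒ 0x2E005 (P1/RW0/US1/PS0)
  ⇒ fault: PROTECTION_VIOLATION  — 4 lookups

Entries read for #1: 4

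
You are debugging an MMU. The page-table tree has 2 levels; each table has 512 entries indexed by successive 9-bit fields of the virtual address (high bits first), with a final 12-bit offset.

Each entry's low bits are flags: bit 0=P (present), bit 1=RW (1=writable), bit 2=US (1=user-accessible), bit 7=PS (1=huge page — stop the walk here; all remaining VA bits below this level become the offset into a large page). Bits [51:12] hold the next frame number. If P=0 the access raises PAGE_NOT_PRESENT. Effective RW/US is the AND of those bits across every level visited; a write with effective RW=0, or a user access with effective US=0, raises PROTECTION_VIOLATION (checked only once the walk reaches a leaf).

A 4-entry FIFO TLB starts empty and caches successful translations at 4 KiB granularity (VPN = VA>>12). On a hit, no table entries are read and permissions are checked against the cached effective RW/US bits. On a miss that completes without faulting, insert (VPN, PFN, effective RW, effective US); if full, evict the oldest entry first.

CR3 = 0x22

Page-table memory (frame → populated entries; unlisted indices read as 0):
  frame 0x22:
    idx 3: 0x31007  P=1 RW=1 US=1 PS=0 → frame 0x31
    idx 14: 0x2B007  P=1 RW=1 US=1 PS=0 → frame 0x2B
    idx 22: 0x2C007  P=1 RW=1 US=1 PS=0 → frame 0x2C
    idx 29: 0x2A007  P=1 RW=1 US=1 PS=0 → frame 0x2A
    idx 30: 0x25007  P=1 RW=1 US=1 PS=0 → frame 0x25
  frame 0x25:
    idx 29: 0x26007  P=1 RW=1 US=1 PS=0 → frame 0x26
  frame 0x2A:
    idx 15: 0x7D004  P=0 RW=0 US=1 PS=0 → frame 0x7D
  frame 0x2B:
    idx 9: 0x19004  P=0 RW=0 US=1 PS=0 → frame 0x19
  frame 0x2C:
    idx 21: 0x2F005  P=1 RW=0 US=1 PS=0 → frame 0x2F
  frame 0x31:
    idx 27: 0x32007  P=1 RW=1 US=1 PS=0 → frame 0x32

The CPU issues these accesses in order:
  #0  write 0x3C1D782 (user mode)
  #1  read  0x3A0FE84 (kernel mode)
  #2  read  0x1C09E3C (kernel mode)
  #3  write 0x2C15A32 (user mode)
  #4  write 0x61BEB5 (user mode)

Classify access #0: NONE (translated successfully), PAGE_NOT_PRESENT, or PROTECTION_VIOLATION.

Trace:
#0 VA=0x3C1D782 (w,user):
  [0] read 0x22 idx=30: raw=0x25007 flags P=1 W=1 U=1 S=0
  [1] read 0x25 idx=29: raw=0x26007 flags P=1 W=1 U=1 S=0
  ✓ 0x26782  — 2 lookups
#1 VA=0x3A0FE84 (r,kernel):
  [0] read 0x22 idx=29: raw=0x2A007 flags P=1 W=1 U=1 S=0
  [1] read 0x2A idx=15: raw=0x7D004 flags P=0 W=0 U=1 S=0
  → PAGE_NOT_PRESENT  (2 entries read)
#2 VA=0x1C09E3C (r,kernel):
  [0] read 0x22 idx=14: raw=0x2B007 flags P=1 W=1 U=1 S=0
  [1] read 0x2B idx=9: raw=0x19004 flags P=0 W=0 U=1 S=0
  → PAGE_NOT_PRESENT  (2 entries read)
#3 VA=0x2C15A32 (w,user):
  [0] read 0x22 idx=22: raw=0x2C007 flags P=1 W=1 U=1 S=0
  [1] read 0x2C idx=21: raw=0x2F005 flags P=1 W=0 U=1 S=0
  → PROTECTION_VIOLATION  (2 entries read)
#4 VA=0x61BEB5 (w,user):
  [0] read 0x22 idx=3: raw=0x31007 flags P=1 W=1 U=1 S=0
  [1] read 0x31 idx=27: raw=0x32007 flags P=1 W=1 U=1 S=0
  ✓ 0x32EB5  — 2 lookups

Access #0 fault: NONE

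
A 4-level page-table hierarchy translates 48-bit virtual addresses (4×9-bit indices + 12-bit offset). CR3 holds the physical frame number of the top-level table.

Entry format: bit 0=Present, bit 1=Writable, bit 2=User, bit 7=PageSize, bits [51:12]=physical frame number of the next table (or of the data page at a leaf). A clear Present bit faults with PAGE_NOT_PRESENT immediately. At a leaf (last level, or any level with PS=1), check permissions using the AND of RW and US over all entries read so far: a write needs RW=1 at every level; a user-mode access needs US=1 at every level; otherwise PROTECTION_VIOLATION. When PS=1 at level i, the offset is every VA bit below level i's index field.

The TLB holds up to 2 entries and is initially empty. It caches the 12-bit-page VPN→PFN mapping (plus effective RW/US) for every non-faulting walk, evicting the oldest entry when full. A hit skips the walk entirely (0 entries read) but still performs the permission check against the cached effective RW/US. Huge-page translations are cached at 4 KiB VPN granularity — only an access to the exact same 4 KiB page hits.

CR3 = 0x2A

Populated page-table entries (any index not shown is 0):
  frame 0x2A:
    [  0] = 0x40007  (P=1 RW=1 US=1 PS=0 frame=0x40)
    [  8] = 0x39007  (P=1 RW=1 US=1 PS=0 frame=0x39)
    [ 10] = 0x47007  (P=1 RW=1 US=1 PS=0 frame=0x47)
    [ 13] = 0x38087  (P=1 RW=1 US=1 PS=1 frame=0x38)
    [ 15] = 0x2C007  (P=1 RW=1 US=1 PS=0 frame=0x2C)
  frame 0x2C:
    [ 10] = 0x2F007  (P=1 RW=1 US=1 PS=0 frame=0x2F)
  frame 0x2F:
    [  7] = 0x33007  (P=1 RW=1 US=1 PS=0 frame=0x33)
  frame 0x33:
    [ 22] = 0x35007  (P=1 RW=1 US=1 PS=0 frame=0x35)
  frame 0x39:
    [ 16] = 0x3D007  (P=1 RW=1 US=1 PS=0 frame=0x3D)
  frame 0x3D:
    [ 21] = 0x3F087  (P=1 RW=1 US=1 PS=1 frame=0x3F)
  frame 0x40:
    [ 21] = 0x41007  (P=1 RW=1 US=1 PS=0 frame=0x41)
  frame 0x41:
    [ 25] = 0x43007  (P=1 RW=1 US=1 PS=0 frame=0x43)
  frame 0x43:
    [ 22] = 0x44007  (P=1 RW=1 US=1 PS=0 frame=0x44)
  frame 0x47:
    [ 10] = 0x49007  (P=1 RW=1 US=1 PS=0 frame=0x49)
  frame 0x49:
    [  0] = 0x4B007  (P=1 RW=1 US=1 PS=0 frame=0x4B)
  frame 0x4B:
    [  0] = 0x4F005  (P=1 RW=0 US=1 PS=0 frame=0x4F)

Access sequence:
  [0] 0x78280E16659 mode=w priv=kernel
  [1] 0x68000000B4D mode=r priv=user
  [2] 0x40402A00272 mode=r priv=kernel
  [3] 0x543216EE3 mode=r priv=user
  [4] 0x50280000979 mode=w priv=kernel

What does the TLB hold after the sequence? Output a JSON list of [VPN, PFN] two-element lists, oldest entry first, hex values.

Trace:
#0 VA=0x78280E16659 (w,kernel):
  L0 @0x2A[15] → 0x2C007  P=1,RW=1,US=1,PS=0
  L1 @0x2C[10] → 0x2F007  P=1,RW=1,US=1,PS=0
  L2 @0x2F[7] → 0x33007  P=1,RW=1,US=1,PS=0
  L3 @0x33[22] → 0x35007  P=1,RW=1,US=1,PS=0
  ✓ 0x35659  — 4 lookups
#1 VA=0x68000000B4D (r,user):
  L0 @0x2A[13] → 0x38087  P=1,RW=1,US=1,PS=1
  ✓ 0x38B4D (huge @L0)  — 1 lookups
#2 VA=0x40402A00272 (r,kernel):
  L0 @0x2A[8] → 0x39007  P=1,RW=1,US=1,PS=0
  L1 @0x39[16] → 0x3D007  P=1,RW=1,US=1,PS=0
  L2 @0x3D[21] → 0x3F087  P=1,RW=1,US=1,PS=1
  ✓ 0x3F272 (huge @L2)  — 3 lookups
#3 VA=0x543216EE3 (r,user):
  L0 @0x2A[0] → 0x40007  P=1,RW=1,US=1,PS=0
  L1 @0x40[21] → 0x41007  P=1,RW=1,US=1,PS=0
  L2 @0x41[25] → 0x43007  P=1,RW=1,US=1,PS=0
  L3 @0x43[22] → 0x44007  P=1,RW=1,US=1,PS=0
  ✓ 0x44EE3  — 4 lookups
#4 VA=0x50280000979 (w,kernel):
  L0 @0x2A[10] → 0x47007  P=1,RW=1,US=1,PS=0
  L1 @0x47[10] → 0x49007  P=1,RW=1,US=1,PS=0
  L2 @0x49[0] → 0x4B007  P=1,RW=1,US=1,PS=0
  L3 @0x4B[0] → 0x4F005  P=1,RW=0,US=1,PS=0
  → PROTECTION_VIOLATION  (4 entries read)

TLB: [["0x40402A00", "0x3F"], ["0x543216", "0x44"]]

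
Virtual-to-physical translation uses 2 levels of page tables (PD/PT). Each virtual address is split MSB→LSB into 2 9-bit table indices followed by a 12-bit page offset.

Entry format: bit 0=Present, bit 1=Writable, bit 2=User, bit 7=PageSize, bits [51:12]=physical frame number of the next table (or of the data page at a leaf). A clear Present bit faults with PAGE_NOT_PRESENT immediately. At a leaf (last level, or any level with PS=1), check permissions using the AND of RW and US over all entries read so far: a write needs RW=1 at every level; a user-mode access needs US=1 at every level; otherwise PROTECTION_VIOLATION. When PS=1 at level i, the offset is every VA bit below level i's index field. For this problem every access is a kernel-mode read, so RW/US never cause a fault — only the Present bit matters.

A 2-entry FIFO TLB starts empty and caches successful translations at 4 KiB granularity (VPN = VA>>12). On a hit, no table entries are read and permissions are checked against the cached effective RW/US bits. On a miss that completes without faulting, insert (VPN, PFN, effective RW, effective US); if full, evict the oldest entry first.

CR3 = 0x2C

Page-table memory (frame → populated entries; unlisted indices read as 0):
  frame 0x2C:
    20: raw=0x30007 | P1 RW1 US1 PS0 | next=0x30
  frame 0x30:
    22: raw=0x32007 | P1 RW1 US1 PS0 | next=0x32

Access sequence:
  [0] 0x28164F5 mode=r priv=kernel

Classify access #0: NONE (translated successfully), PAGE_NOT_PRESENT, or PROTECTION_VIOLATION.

Trace:
#0 VA=0x28164F5 (r,kernel):
  lvl0: tbl 0x2C, slot 20 ⇒ 0x30007 (P1/RW1/US1/PS0)
  lvl1: tbl 0x30, slot 22 ⇒ 0x32007 (P1/RW1/US1/PS0)
  ✓ 0x324F5  — 2 lookups

Access #0 fault: NONE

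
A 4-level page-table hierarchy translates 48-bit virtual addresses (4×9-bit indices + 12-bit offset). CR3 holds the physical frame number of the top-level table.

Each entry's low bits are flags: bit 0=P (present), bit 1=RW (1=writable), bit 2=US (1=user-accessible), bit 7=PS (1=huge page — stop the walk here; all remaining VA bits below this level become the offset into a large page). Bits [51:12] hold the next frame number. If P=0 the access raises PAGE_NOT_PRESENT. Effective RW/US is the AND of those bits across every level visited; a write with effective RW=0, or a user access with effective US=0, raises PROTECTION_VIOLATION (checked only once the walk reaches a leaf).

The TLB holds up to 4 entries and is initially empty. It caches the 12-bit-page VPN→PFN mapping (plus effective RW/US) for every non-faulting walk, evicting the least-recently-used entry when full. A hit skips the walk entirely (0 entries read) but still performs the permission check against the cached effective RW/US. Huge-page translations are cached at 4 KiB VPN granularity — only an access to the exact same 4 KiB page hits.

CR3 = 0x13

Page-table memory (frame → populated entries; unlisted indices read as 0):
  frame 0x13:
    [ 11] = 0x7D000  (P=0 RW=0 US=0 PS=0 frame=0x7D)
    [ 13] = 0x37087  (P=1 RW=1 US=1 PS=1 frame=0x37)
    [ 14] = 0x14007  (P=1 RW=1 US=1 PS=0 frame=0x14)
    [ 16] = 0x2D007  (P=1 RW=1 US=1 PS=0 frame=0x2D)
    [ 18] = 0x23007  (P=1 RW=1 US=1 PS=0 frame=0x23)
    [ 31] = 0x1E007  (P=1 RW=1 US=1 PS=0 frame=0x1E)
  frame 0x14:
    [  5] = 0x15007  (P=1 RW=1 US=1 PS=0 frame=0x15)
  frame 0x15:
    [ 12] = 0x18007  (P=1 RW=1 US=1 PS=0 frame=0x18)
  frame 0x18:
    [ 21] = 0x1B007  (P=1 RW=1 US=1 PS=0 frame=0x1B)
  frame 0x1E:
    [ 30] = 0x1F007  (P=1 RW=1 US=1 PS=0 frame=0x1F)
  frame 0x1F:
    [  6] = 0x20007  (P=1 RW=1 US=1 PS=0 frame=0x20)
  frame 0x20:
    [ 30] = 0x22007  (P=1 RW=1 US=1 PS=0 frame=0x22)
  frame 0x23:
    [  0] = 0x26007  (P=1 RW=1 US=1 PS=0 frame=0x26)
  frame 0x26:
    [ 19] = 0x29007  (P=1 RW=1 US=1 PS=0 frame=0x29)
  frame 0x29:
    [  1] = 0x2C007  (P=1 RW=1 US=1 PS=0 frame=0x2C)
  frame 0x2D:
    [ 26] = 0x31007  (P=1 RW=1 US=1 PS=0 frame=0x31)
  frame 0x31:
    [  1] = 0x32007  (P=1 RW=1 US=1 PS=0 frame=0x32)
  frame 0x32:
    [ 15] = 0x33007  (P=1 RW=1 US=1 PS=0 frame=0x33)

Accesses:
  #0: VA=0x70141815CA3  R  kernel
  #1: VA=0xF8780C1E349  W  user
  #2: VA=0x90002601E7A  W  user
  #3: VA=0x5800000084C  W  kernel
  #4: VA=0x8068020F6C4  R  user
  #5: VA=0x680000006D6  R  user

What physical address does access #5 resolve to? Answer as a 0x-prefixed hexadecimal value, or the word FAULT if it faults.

Walk each access:
#0 VA=0x70141815CA3 (r,kernel):
  L0 @0x13[14] → 0x14007  P=1,RW=1,US=1,PS=0
  L1 @0x14[5] → 0x15007  P=1,RW=1,US=1,PS=0
  L2 @0x15[12] → 0x18007  P=1,RW=1,US=1,PS=0
  L3 @0x18[21] → 0x1B007  P=1,RW=1,US=1,PS=0
  ✓ 0x1BCA3  — 4 lookups
#1 VA=0xF8780C1E349 (w,user):
  L0 @0x13[31] → 0x1E007  P=1,RW=1,US=1,PS=0
  L1 @0x1E[30] → 0x1F007  P=1,RW=1,US=1,PS=0
  L2 @0x1F[6] → 0x20007  P=1,RW=1,US=1,PS=0
  L3 @0x20[30] → 0x22007  P=1,RW=1,US=1,PS=0
  ✓ 0x22349  — 4 lookups
#2 VA=0x90002601E7A (w,user):
  L0 @0x13[18] → 0x23007  P=1,RW=1,US=1,PS=0
  L1 @0x23[0] → 0x26007  P=1,RW=1,US=1,PS=0
  L2 @0x26[19] → 0x29007  P=1,RW=1,US=1,PS=0
  L3 @0x29[1] → 0x2C007  P=1,RW=1,US=1,PS=0
  ✓ 0x2CE7A  — 4 lookups
#3 VA=0x5800000084C (w,kernel):
  L0 @0x13[11] → 0x7D000  P=0,RW=0,US=0,PS=0
  ⇒ fault: PAGE_NOT_PRESENT  — 1 lookups
#4 VA=0x8068020F6C4 (r,user):
  L0 @0x13[16] → 0x2D007  P=1,RW=1,US=1,PS=0
  L1 @0x2D[26] → 0x31007  P=1,RW=1,US=1,PS=0
  L2 @0x31[1] → 0x32007  P=1,RW=1,US=1,PS=0
  L3 @0x32[15] → 0x33007  P=1,RW=1,US=1,PS=0
  ✓ 0x336C4  — 4 lookups
#5 VA=0x680000006D6 (r,user):
  L0 @0x13[13] → 0x37087  P=1,RW=1,US=1,PS=1
  ✓ 0x376D6 (huge @L0)  — 1 lookups

Access #5 PA: 0x376D6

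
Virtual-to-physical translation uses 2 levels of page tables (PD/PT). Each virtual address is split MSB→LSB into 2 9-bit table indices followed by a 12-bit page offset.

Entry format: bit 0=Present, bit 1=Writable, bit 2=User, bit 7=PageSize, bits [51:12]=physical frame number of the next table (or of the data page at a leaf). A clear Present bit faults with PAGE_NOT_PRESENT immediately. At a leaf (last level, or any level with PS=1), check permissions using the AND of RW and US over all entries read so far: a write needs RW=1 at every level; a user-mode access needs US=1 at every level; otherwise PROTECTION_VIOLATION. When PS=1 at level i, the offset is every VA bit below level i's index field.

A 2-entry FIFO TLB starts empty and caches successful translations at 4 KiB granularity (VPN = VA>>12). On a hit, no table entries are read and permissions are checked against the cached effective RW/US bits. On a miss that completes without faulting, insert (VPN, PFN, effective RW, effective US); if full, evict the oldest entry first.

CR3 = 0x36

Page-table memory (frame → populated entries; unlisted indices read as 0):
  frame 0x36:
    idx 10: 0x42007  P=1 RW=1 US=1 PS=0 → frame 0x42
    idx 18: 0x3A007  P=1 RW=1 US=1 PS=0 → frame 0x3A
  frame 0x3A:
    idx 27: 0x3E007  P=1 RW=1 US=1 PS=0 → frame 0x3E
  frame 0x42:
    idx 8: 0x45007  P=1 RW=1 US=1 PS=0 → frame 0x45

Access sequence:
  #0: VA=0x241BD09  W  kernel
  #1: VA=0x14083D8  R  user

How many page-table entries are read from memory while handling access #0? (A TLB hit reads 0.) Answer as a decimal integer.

Trace:
#0 VA=0x241BD09 (w,kernel):
  lvl0: tbl 0x36, slot 18 ⇒ 0x3A007 (P1/RW1/US1/PS0)
  lvl1: tbl 0x3A, slot 27 ⇒ 0x3E007 (P1/RW1/US1/PS0)
  → PA=0x3ED09  (2 entries read)
#1 VA=0x14083D8 (r,user):
  lvl0: tbl 0x36, slot 10 ⇒ 0x42007 (P1/RW1/US1/PS0)
  lvl1: tbl 0x42, slot 8 ⇒ 0x45007 (P1/RW1/US1/PS0)
  → PA=0x453D8  (2 entries read)

Entries read for #0: 2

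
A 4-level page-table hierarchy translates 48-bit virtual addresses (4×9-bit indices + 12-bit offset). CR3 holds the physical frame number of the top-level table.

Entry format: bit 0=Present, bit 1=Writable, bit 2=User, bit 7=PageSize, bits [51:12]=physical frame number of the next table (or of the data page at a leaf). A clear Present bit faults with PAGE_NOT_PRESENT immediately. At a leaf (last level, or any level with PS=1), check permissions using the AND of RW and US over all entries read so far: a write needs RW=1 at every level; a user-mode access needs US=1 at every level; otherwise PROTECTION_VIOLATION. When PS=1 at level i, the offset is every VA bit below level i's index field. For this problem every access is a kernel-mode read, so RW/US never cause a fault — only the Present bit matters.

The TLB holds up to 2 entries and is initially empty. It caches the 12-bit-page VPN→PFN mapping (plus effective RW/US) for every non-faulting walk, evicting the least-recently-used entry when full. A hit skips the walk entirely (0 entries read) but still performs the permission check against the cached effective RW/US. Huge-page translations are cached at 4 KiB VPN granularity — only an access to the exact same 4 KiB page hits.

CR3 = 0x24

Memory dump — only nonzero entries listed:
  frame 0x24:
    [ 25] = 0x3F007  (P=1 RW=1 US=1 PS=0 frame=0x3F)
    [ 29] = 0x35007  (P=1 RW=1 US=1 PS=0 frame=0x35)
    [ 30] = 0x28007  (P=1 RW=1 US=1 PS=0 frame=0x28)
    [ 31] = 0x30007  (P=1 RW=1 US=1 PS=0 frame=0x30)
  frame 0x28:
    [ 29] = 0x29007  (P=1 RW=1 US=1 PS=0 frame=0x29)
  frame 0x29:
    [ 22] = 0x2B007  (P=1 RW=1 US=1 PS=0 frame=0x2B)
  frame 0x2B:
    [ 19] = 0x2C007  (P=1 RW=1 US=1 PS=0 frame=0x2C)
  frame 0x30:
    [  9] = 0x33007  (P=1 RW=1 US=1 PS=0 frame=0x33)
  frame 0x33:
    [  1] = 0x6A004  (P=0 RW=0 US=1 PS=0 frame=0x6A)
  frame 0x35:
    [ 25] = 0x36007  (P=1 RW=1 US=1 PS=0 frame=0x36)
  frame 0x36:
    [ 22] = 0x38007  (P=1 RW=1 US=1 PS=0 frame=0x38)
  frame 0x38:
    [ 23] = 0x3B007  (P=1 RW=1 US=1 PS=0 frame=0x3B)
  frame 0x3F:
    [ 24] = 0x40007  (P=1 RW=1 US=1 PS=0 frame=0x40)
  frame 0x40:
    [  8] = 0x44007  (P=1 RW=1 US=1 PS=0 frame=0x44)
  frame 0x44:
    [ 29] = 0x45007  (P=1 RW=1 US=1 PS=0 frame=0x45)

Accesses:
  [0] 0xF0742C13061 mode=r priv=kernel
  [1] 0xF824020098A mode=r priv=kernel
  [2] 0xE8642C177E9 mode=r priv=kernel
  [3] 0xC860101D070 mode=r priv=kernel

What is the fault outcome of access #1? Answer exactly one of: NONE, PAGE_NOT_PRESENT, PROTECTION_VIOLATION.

Trace:
#0 VA=0xF0742C13061 (r,kernel):
  lvl0: tbl 0x24, slot 30 ⇒ 0x28007 (P1/RW1/US1/PS0)
  lvl1: tbl 0x28, slot 29 ⇒ 0x29007 (P1/RW1/US1/PS0)
  lvl2: tbl 0x29, slot 22 ⇒ 0x2B007 (P1/RW1/US1/PS0)
  lvl3: tbl 0x2B, slot 19 ⇒ 0x2C007 (P1/RW1/US1/PS0)
  → PA=0x2C061  (4 entries read)
#1 VA=0xF824020098A (r,kernel):
  lvl0: tbl 0x24, slot 31 ⇒ 0x30007 (P1/RW1/US1/PS0)
  lvl1: tbl 0x30, slot 9 ⇒ 0x33007 (P1/RW1/US1/PS0)
  lvl2: tbl 0x33, slot 1 ⇒ 0x6A004 (P0/RW0/US1/PS0)
  ✗ PAGE_NOT_PRESENT  [3 reads]
#2 VA=0xE8642C177E9 (r,kernel):
  lvl0: tbl 0x24, slot 29 ⇒ 0x35007 (P1/RW1/US1/PS0)
  lvl1: tbl 0x35, slot 25 ⇒ 0x36007 (P1/RW1/US1/PS0)
  lvl2: tbl 0x36, slot 22 ⇒ 0x38007 (P1/RW1/US1/PS0)
  lvl3: tbl 0x38, slot 23 ⇒ 0x3B007 (P1/RW1/US1/PS0)
  → PA=0x3B7E9  (4 entries read)
#3 VA=0xC860101D070 (r,kernel):
  lvl0: tbl 0x24, slot 25 ⇒ 0x3F007 (P1/RW1/US1/PS0)
  lvl1: tbl 0x3F, slot 24 ⇒ 0x40007 (P1/RW1/US1/PS0)
  lvl2: tbl 0x40, slot 8 ⇒ 0x44007 (P1/RW1/US1/PS0)
  lvl3: tbl 0x44, slot 29 ⇒ 0x45007 (P1/RW1/US1/PS0)
  → PA=0x45070  (4 entries read)

Access #1 fault: PAGE_NOT_PRESENT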